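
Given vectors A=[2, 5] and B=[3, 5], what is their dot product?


Dot product = sum of element-wise products
A[0]*B[0] = 2*3 = 6
A[1]*B[1] = 5*5 = 25
Sum = 6 + 25 = 31

31


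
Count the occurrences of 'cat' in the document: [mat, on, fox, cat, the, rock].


Document has 6 words
Scanning for 'cat':
Found at positions: [3]
Count = 1

1


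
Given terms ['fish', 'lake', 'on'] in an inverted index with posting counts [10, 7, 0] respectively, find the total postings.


Summing posting list sizes:
'fish': 10 postings
'lake': 7 postings
'on': 0 postings
Total = 10 + 7 + 0 = 17

17


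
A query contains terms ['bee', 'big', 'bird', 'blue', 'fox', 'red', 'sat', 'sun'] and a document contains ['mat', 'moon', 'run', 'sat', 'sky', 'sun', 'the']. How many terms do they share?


Query terms: ['bee', 'big', 'bird', 'blue', 'fox', 'red', 'sat', 'sun']
Document terms: ['mat', 'moon', 'run', 'sat', 'sky', 'sun', 'the']
Common terms: ['sat', 'sun']
Overlap count = 2

2


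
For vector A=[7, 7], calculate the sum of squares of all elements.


|A|^2 = sum of squared components
A[0]^2 = 7^2 = 49
A[1]^2 = 7^2 = 49
Sum = 49 + 49 = 98

98


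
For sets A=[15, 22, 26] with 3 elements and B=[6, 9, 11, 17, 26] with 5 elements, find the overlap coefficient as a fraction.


A intersect B = [26]
|A intersect B| = 1
min(|A|, |B|) = min(3, 5) = 3
Overlap = 1 / 3 = 1/3

1/3


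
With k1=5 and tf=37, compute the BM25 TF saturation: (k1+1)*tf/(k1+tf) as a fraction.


BM25 TF component = (k1+1)*tf / (k1+tf)
k1 = 5, tf = 37
Numerator = (5+1)*37 = 222
Denominator = 5 + 37 = 42
= 222/42 = 37/7

37/7


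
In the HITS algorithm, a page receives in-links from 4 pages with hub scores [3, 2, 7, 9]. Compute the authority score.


Authority = sum of hub scores of in-linkers
In-link 1: hub score = 3
In-link 2: hub score = 2
In-link 3: hub score = 7
In-link 4: hub score = 9
Authority = 3 + 2 + 7 + 9 = 21

21


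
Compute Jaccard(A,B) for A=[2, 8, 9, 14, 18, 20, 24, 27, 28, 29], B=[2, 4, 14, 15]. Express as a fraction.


A intersect B = [2, 14]
|A intersect B| = 2
A union B = [2, 4, 8, 9, 14, 15, 18, 20, 24, 27, 28, 29]
|A union B| = 12
Jaccard = 2/12 = 1/6

1/6


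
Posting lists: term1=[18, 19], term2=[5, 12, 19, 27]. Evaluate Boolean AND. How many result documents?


Boolean AND: find intersection of posting lists
term1 docs: [18, 19]
term2 docs: [5, 12, 19, 27]
Intersection: [19]
|intersection| = 1

1


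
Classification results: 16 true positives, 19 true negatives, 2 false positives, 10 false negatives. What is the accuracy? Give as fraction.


Accuracy = (TP + TN) / (TP + TN + FP + FN)
TP + TN = 16 + 19 = 35
Total = 16 + 19 + 2 + 10 = 47
Accuracy = 35 / 47 = 35/47

35/47


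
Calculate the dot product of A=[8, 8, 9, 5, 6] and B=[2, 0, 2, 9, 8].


Dot product = sum of element-wise products
A[0]*B[0] = 8*2 = 16
A[1]*B[1] = 8*0 = 0
A[2]*B[2] = 9*2 = 18
A[3]*B[3] = 5*9 = 45
A[4]*B[4] = 6*8 = 48
Sum = 16 + 0 + 18 + 45 + 48 = 127

127


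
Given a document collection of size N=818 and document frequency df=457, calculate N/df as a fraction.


IDF ratio = N / df
= 818 / 457
= 818/457

818/457


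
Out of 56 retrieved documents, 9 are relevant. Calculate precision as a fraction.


Precision = relevant_retrieved / total_retrieved
= 9 / 56
= 9 / (9 + 47)
= 9/56

9/56


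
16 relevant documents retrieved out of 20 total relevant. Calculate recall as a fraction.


Recall = retrieved_relevant / total_relevant
= 16 / 20
= 16 / (16 + 4)
= 4/5

4/5


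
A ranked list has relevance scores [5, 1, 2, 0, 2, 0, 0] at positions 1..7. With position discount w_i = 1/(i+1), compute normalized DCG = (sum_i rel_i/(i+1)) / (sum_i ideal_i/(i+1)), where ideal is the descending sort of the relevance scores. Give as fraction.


Position discount weights w_i = 1/(i+1) for i=1..7:
Weights = [1/2, 1/3, 1/4, 1/5, 1/6, 1/7, 1/8]
Actual relevance: [5, 1, 2, 0, 2, 0, 0]
DCG = 5/2 + 1/3 + 2/4 + 0/5 + 2/6 + 0/7 + 0/8 = 11/3
Ideal relevance (sorted desc): [5, 2, 2, 1, 0, 0, 0]
Ideal DCG = 5/2 + 2/3 + 2/4 + 1/5 + 0/6 + 0/7 + 0/8 = 58/15
nDCG = DCG / ideal_DCG = 11/3 / 58/15 = 55/58

55/58


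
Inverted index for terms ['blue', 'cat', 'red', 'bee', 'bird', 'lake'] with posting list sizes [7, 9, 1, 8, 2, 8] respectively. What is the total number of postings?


Summing posting list sizes:
'blue': 7 postings
'cat': 9 postings
'red': 1 postings
'bee': 8 postings
'bird': 2 postings
'lake': 8 postings
Total = 7 + 9 + 1 + 8 + 2 + 8 = 35

35


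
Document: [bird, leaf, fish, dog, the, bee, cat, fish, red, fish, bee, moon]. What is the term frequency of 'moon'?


Document has 12 words
Scanning for 'moon':
Found at positions: [11]
Count = 1

1


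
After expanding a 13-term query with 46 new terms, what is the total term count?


Original terms: 13
Expansion terms: 46
Total = 13 + 46 = 59

59


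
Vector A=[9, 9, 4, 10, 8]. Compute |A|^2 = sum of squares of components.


|A|^2 = sum of squared components
A[0]^2 = 9^2 = 81
A[1]^2 = 9^2 = 81
A[2]^2 = 4^2 = 16
A[3]^2 = 10^2 = 100
A[4]^2 = 8^2 = 64
Sum = 81 + 81 + 16 + 100 + 64 = 342

342


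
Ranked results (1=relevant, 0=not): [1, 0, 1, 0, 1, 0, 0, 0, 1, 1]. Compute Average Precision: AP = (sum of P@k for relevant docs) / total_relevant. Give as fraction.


Computing P@k for each relevant position:
Position 1: relevant, P@1 = 1/1 = 1
Position 2: not relevant
Position 3: relevant, P@3 = 2/3 = 2/3
Position 4: not relevant
Position 5: relevant, P@5 = 3/5 = 3/5
Position 6: not relevant
Position 7: not relevant
Position 8: not relevant
Position 9: relevant, P@9 = 4/9 = 4/9
Position 10: relevant, P@10 = 5/10 = 1/2
Sum of P@k = 1 + 2/3 + 3/5 + 4/9 + 1/2 = 289/90
AP = 289/90 / 5 = 289/450

289/450


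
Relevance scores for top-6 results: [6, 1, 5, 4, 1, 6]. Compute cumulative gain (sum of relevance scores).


Cumulative Gain = sum of relevance scores
Position 1: rel=6, running sum=6
Position 2: rel=1, running sum=7
Position 3: rel=5, running sum=12
Position 4: rel=4, running sum=16
Position 5: rel=1, running sum=17
Position 6: rel=6, running sum=23
CG = 23

23


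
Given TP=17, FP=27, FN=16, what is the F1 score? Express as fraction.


F1 = 2 * P * R / (P + R)
P = TP/(TP+FP) = 17/44 = 17/44
R = TP/(TP+FN) = 17/33 = 17/33
2 * P * R = 2 * 17/44 * 17/33 = 289/726
P + R = 17/44 + 17/33 = 119/132
F1 = 289/726 / 119/132 = 34/77

34/77


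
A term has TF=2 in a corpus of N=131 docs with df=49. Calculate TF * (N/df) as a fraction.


TF * (N/df)
= 2 * (131/49)
= 2 * 131/49
= 262/49

262/49


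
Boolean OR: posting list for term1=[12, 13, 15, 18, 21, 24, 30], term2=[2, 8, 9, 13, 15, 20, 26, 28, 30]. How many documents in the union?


Boolean OR: find union of posting lists
term1 docs: [12, 13, 15, 18, 21, 24, 30]
term2 docs: [2, 8, 9, 13, 15, 20, 26, 28, 30]
Union: [2, 8, 9, 12, 13, 15, 18, 20, 21, 24, 26, 28, 30]
|union| = 13

13


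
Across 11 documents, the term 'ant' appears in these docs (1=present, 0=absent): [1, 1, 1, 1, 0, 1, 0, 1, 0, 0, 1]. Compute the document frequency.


Checking each document for 'ant':
Doc 1: present
Doc 2: present
Doc 3: present
Doc 4: present
Doc 5: absent
Doc 6: present
Doc 7: absent
Doc 8: present
Doc 9: absent
Doc 10: absent
Doc 11: present
df = sum of presences = 1 + 1 + 1 + 1 + 0 + 1 + 0 + 1 + 0 + 0 + 1 = 7

7


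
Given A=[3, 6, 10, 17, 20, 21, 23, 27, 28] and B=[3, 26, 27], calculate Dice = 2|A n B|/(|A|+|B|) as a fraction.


A intersect B = [3, 27]
|A intersect B| = 2
|A| = 9, |B| = 3
Dice = 2*2 / (9+3)
= 4 / 12 = 1/3

1/3


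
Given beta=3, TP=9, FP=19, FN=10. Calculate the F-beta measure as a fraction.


P = TP/(TP+FP) = 9/28 = 9/28
R = TP/(TP+FN) = 9/19 = 9/19
beta^2 = 3^2 = 9
(1 + beta^2) = 10
Numerator = (1+beta^2)*P*R = 405/266
Denominator = beta^2*P + R = 81/28 + 9/19 = 1791/532
F_beta = 90/199

90/199


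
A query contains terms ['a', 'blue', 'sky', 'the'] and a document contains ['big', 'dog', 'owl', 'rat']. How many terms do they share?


Query terms: ['a', 'blue', 'sky', 'the']
Document terms: ['big', 'dog', 'owl', 'rat']
Common terms: []
Overlap count = 0

0


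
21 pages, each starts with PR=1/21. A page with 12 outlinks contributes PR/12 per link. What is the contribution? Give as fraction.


Initial PR = 1/21 = 1/21
Outlinks = 12
Contribution per link = PR / outlinks
= 1/21 / 12
= 1/252

1/252


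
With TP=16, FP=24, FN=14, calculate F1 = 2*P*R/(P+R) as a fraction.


F1 = 2 * P * R / (P + R)
P = TP/(TP+FP) = 16/40 = 2/5
R = TP/(TP+FN) = 16/30 = 8/15
2 * P * R = 2 * 2/5 * 8/15 = 32/75
P + R = 2/5 + 8/15 = 14/15
F1 = 32/75 / 14/15 = 16/35

16/35


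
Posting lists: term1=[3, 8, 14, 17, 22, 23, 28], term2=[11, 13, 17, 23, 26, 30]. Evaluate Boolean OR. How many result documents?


Boolean OR: find union of posting lists
term1 docs: [3, 8, 14, 17, 22, 23, 28]
term2 docs: [11, 13, 17, 23, 26, 30]
Union: [3, 8, 11, 13, 14, 17, 22, 23, 26, 28, 30]
|union| = 11

11


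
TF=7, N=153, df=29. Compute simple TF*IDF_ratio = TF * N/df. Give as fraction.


TF * (N/df)
= 7 * (153/29)
= 7 * 153/29
= 1071/29

1071/29


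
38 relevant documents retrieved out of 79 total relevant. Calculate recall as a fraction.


Recall = retrieved_relevant / total_relevant
= 38 / 79
= 38 / (38 + 41)
= 38/79

38/79


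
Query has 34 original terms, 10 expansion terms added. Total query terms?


Original terms: 34
Expansion terms: 10
Total = 34 + 10 = 44

44


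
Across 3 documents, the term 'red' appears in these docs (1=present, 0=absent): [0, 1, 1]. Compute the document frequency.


Checking each document for 'red':
Doc 1: absent
Doc 2: present
Doc 3: present
df = sum of presences = 0 + 1 + 1 = 2

2


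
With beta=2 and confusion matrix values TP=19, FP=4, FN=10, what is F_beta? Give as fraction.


P = TP/(TP+FP) = 19/23 = 19/23
R = TP/(TP+FN) = 19/29 = 19/29
beta^2 = 2^2 = 4
(1 + beta^2) = 5
Numerator = (1+beta^2)*P*R = 1805/667
Denominator = beta^2*P + R = 76/23 + 19/29 = 2641/667
F_beta = 95/139

95/139


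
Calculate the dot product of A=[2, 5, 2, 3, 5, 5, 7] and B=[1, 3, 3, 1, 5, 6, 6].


Dot product = sum of element-wise products
A[0]*B[0] = 2*1 = 2
A[1]*B[1] = 5*3 = 15
A[2]*B[2] = 2*3 = 6
A[3]*B[3] = 3*1 = 3
A[4]*B[4] = 5*5 = 25
A[5]*B[5] = 5*6 = 30
A[6]*B[6] = 7*6 = 42
Sum = 2 + 15 + 6 + 3 + 25 + 30 + 42 = 123

123


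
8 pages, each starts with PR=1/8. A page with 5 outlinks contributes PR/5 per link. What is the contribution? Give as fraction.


Initial PR = 1/8 = 1/8
Outlinks = 5
Contribution per link = PR / outlinks
= 1/8 / 5
= 1/40

1/40


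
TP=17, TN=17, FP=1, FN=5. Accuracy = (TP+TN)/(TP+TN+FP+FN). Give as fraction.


Accuracy = (TP + TN) / (TP + TN + FP + FN)
TP + TN = 17 + 17 = 34
Total = 17 + 17 + 1 + 5 = 40
Accuracy = 34 / 40 = 17/20

17/20


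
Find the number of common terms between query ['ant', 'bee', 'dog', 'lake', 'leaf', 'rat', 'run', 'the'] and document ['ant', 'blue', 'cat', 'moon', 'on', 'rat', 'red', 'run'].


Query terms: ['ant', 'bee', 'dog', 'lake', 'leaf', 'rat', 'run', 'the']
Document terms: ['ant', 'blue', 'cat', 'moon', 'on', 'rat', 'red', 'run']
Common terms: ['ant', 'rat', 'run']
Overlap count = 3

3


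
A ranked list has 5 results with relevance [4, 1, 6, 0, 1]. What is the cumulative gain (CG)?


Cumulative Gain = sum of relevance scores
Position 1: rel=4, running sum=4
Position 2: rel=1, running sum=5
Position 3: rel=6, running sum=11
Position 4: rel=0, running sum=11
Position 5: rel=1, running sum=12
CG = 12

12


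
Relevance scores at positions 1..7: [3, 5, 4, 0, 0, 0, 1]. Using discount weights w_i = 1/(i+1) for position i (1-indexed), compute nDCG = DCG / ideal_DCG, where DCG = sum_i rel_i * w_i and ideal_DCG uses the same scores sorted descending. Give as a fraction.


Position discount weights w_i = 1/(i+1) for i=1..7:
Weights = [1/2, 1/3, 1/4, 1/5, 1/6, 1/7, 1/8]
Actual relevance: [3, 5, 4, 0, 0, 0, 1]
DCG = 3/2 + 5/3 + 4/4 + 0/5 + 0/6 + 0/7 + 1/8 = 103/24
Ideal relevance (sorted desc): [5, 4, 3, 1, 0, 0, 0]
Ideal DCG = 5/2 + 4/3 + 3/4 + 1/5 + 0/6 + 0/7 + 0/8 = 287/60
nDCG = DCG / ideal_DCG = 103/24 / 287/60 = 515/574

515/574


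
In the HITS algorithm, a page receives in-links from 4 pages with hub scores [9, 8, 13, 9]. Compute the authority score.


Authority = sum of hub scores of in-linkers
In-link 1: hub score = 9
In-link 2: hub score = 8
In-link 3: hub score = 13
In-link 4: hub score = 9
Authority = 9 + 8 + 13 + 9 = 39

39


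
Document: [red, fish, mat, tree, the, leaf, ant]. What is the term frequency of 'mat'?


Document has 7 words
Scanning for 'mat':
Found at positions: [2]
Count = 1

1


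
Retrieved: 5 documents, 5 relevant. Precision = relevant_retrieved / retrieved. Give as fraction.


Precision = relevant_retrieved / total_retrieved
= 5 / 5
= 5 / (5 + 0)
= 1

1


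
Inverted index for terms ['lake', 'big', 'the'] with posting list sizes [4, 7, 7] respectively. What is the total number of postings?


Summing posting list sizes:
'lake': 4 postings
'big': 7 postings
'the': 7 postings
Total = 4 + 7 + 7 = 18

18


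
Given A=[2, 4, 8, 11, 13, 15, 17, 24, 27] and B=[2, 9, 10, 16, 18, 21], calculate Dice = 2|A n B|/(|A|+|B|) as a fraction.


A intersect B = [2]
|A intersect B| = 1
|A| = 9, |B| = 6
Dice = 2*1 / (9+6)
= 2 / 15 = 2/15

2/15


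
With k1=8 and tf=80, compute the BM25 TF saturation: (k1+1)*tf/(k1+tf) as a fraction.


BM25 TF component = (k1+1)*tf / (k1+tf)
k1 = 8, tf = 80
Numerator = (8+1)*80 = 720
Denominator = 8 + 80 = 88
= 720/88 = 90/11

90/11


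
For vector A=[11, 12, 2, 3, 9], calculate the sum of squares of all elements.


|A|^2 = sum of squared components
A[0]^2 = 11^2 = 121
A[1]^2 = 12^2 = 144
A[2]^2 = 2^2 = 4
A[3]^2 = 3^2 = 9
A[4]^2 = 9^2 = 81
Sum = 121 + 144 + 4 + 9 + 81 = 359

359


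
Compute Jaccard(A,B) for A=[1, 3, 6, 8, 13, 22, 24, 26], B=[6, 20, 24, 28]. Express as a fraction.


A intersect B = [6, 24]
|A intersect B| = 2
A union B = [1, 3, 6, 8, 13, 20, 22, 24, 26, 28]
|A union B| = 10
Jaccard = 2/10 = 1/5

1/5


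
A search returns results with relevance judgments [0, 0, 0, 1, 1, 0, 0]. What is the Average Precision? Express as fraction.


Computing P@k for each relevant position:
Position 1: not relevant
Position 2: not relevant
Position 3: not relevant
Position 4: relevant, P@4 = 1/4 = 1/4
Position 5: relevant, P@5 = 2/5 = 2/5
Position 6: not relevant
Position 7: not relevant
Sum of P@k = 1/4 + 2/5 = 13/20
AP = 13/20 / 2 = 13/40

13/40


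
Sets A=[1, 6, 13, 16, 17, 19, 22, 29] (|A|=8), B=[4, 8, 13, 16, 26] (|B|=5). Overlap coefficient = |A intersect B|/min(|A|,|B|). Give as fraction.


A intersect B = [13, 16]
|A intersect B| = 2
min(|A|, |B|) = min(8, 5) = 5
Overlap = 2 / 5 = 2/5

2/5


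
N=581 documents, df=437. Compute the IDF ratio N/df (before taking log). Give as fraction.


IDF ratio = N / df
= 581 / 437
= 581/437

581/437


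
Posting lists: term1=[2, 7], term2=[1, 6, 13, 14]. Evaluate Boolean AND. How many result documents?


Boolean AND: find intersection of posting lists
term1 docs: [2, 7]
term2 docs: [1, 6, 13, 14]
Intersection: []
|intersection| = 0

0


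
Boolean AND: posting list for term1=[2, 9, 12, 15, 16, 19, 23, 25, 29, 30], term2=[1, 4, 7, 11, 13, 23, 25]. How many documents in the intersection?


Boolean AND: find intersection of posting lists
term1 docs: [2, 9, 12, 15, 16, 19, 23, 25, 29, 30]
term2 docs: [1, 4, 7, 11, 13, 23, 25]
Intersection: [23, 25]
|intersection| = 2

2


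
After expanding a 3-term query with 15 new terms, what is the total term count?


Original terms: 3
Expansion terms: 15
Total = 3 + 15 = 18

18


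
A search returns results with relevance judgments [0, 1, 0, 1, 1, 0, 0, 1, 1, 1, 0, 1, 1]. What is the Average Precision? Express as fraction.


Computing P@k for each relevant position:
Position 1: not relevant
Position 2: relevant, P@2 = 1/2 = 1/2
Position 3: not relevant
Position 4: relevant, P@4 = 2/4 = 1/2
Position 5: relevant, P@5 = 3/5 = 3/5
Position 6: not relevant
Position 7: not relevant
Position 8: relevant, P@8 = 4/8 = 1/2
Position 9: relevant, P@9 = 5/9 = 5/9
Position 10: relevant, P@10 = 6/10 = 3/5
Position 11: not relevant
Position 12: relevant, P@12 = 7/12 = 7/12
Position 13: relevant, P@13 = 8/13 = 8/13
Sum of P@k = 1/2 + 1/2 + 3/5 + 1/2 + 5/9 + 3/5 + 7/12 + 8/13 = 10423/2340
AP = 10423/2340 / 8 = 10423/18720

10423/18720


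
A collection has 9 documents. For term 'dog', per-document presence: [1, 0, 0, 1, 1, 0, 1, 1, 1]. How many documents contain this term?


Checking each document for 'dog':
Doc 1: present
Doc 2: absent
Doc 3: absent
Doc 4: present
Doc 5: present
Doc 6: absent
Doc 7: present
Doc 8: present
Doc 9: present
df = sum of presences = 1 + 0 + 0 + 1 + 1 + 0 + 1 + 1 + 1 = 6

6


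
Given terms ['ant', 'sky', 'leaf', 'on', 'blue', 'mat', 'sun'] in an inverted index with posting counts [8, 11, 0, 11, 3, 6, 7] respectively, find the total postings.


Summing posting list sizes:
'ant': 8 postings
'sky': 11 postings
'leaf': 0 postings
'on': 11 postings
'blue': 3 postings
'mat': 6 postings
'sun': 7 postings
Total = 8 + 11 + 0 + 11 + 3 + 6 + 7 = 46

46


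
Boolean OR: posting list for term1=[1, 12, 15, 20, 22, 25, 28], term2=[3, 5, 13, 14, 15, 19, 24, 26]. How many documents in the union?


Boolean OR: find union of posting lists
term1 docs: [1, 12, 15, 20, 22, 25, 28]
term2 docs: [3, 5, 13, 14, 15, 19, 24, 26]
Union: [1, 3, 5, 12, 13, 14, 15, 19, 20, 22, 24, 25, 26, 28]
|union| = 14

14


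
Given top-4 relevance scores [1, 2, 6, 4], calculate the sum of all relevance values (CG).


Cumulative Gain = sum of relevance scores
Position 1: rel=1, running sum=1
Position 2: rel=2, running sum=3
Position 3: rel=6, running sum=9
Position 4: rel=4, running sum=13
CG = 13

13


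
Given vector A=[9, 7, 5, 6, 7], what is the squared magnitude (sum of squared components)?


|A|^2 = sum of squared components
A[0]^2 = 9^2 = 81
A[1]^2 = 7^2 = 49
A[2]^2 = 5^2 = 25
A[3]^2 = 6^2 = 36
A[4]^2 = 7^2 = 49
Sum = 81 + 49 + 25 + 36 + 49 = 240

240


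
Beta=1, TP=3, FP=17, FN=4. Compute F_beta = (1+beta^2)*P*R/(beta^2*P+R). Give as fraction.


P = TP/(TP+FP) = 3/20 = 3/20
R = TP/(TP+FN) = 3/7 = 3/7
beta^2 = 1^2 = 1
(1 + beta^2) = 2
Numerator = (1+beta^2)*P*R = 9/70
Denominator = beta^2*P + R = 3/20 + 3/7 = 81/140
F_beta = 2/9

2/9


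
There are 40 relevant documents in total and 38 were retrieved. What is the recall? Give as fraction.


Recall = retrieved_relevant / total_relevant
= 38 / 40
= 38 / (38 + 2)
= 19/20

19/20


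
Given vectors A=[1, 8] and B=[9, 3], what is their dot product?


Dot product = sum of element-wise products
A[0]*B[0] = 1*9 = 9
A[1]*B[1] = 8*3 = 24
Sum = 9 + 24 = 33

33


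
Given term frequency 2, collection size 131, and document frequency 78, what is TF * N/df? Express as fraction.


TF * (N/df)
= 2 * (131/78)
= 2 * 131/78
= 131/39

131/39


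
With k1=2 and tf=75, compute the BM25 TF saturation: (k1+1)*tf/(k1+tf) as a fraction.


BM25 TF component = (k1+1)*tf / (k1+tf)
k1 = 2, tf = 75
Numerator = (2+1)*75 = 225
Denominator = 2 + 75 = 77
= 225/77 = 225/77

225/77


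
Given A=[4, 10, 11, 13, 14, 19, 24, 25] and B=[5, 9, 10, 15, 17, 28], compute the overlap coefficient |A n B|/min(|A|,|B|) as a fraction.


A intersect B = [10]
|A intersect B| = 1
min(|A|, |B|) = min(8, 6) = 6
Overlap = 1 / 6 = 1/6

1/6


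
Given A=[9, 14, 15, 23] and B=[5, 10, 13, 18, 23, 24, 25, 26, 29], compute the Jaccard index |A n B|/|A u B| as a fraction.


A intersect B = [23]
|A intersect B| = 1
A union B = [5, 9, 10, 13, 14, 15, 18, 23, 24, 25, 26, 29]
|A union B| = 12
Jaccard = 1/12 = 1/12

1/12


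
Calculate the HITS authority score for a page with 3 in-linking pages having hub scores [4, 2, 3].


Authority = sum of hub scores of in-linkers
In-link 1: hub score = 4
In-link 2: hub score = 2
In-link 3: hub score = 3
Authority = 4 + 2 + 3 = 9

9


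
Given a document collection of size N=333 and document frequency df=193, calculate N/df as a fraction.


IDF ratio = N / df
= 333 / 193
= 333/193

333/193


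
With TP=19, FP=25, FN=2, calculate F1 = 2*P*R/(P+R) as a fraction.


F1 = 2 * P * R / (P + R)
P = TP/(TP+FP) = 19/44 = 19/44
R = TP/(TP+FN) = 19/21 = 19/21
2 * P * R = 2 * 19/44 * 19/21 = 361/462
P + R = 19/44 + 19/21 = 1235/924
F1 = 361/462 / 1235/924 = 38/65

38/65


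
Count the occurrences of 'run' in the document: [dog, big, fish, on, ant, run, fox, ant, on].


Document has 9 words
Scanning for 'run':
Found at positions: [5]
Count = 1

1


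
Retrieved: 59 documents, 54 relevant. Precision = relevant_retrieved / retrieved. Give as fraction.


Precision = relevant_retrieved / total_retrieved
= 54 / 59
= 54 / (54 + 5)
= 54/59

54/59


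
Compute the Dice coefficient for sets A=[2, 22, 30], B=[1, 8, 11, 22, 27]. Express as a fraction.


A intersect B = [22]
|A intersect B| = 1
|A| = 3, |B| = 5
Dice = 2*1 / (3+5)
= 2 / 8 = 1/4

1/4


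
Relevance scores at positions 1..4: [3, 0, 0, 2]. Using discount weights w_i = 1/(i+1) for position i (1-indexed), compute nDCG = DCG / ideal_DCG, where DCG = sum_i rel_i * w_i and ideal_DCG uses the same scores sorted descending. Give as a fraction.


Position discount weights w_i = 1/(i+1) for i=1..4:
Weights = [1/2, 1/3, 1/4, 1/5]
Actual relevance: [3, 0, 0, 2]
DCG = 3/2 + 0/3 + 0/4 + 2/5 = 19/10
Ideal relevance (sorted desc): [3, 2, 0, 0]
Ideal DCG = 3/2 + 2/3 + 0/4 + 0/5 = 13/6
nDCG = DCG / ideal_DCG = 19/10 / 13/6 = 57/65

57/65


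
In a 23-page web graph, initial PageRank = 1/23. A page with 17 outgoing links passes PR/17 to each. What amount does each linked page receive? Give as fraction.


Initial PR = 1/23 = 1/23
Outlinks = 17
Contribution per link = PR / outlinks
= 1/23 / 17
= 1/391

1/391


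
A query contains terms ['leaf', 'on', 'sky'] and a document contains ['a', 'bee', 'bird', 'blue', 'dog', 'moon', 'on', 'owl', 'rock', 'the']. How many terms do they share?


Query terms: ['leaf', 'on', 'sky']
Document terms: ['a', 'bee', 'bird', 'blue', 'dog', 'moon', 'on', 'owl', 'rock', 'the']
Common terms: ['on']
Overlap count = 1

1


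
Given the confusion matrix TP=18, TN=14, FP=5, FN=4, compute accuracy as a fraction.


Accuracy = (TP + TN) / (TP + TN + FP + FN)
TP + TN = 18 + 14 = 32
Total = 18 + 14 + 5 + 4 = 41
Accuracy = 32 / 41 = 32/41

32/41


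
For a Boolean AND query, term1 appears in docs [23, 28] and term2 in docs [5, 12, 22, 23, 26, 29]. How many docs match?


Boolean AND: find intersection of posting lists
term1 docs: [23, 28]
term2 docs: [5, 12, 22, 23, 26, 29]
Intersection: [23]
|intersection| = 1

1


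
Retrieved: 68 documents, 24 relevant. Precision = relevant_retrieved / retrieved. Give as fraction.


Precision = relevant_retrieved / total_retrieved
= 24 / 68
= 24 / (24 + 44)
= 6/17

6/17


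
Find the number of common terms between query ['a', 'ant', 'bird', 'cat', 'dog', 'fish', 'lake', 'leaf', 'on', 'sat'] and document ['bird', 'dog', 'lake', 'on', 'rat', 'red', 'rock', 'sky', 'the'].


Query terms: ['a', 'ant', 'bird', 'cat', 'dog', 'fish', 'lake', 'leaf', 'on', 'sat']
Document terms: ['bird', 'dog', 'lake', 'on', 'rat', 'red', 'rock', 'sky', 'the']
Common terms: ['bird', 'dog', 'lake', 'on']
Overlap count = 4

4


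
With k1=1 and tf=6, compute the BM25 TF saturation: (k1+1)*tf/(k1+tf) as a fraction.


BM25 TF component = (k1+1)*tf / (k1+tf)
k1 = 1, tf = 6
Numerator = (1+1)*6 = 12
Denominator = 1 + 6 = 7
= 12/7 = 12/7

12/7


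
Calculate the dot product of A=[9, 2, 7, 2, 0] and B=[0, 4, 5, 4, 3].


Dot product = sum of element-wise products
A[0]*B[0] = 9*0 = 0
A[1]*B[1] = 2*4 = 8
A[2]*B[2] = 7*5 = 35
A[3]*B[3] = 2*4 = 8
A[4]*B[4] = 0*3 = 0
Sum = 0 + 8 + 35 + 8 + 0 = 51

51


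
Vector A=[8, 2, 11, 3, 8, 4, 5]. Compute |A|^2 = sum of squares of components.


|A|^2 = sum of squared components
A[0]^2 = 8^2 = 64
A[1]^2 = 2^2 = 4
A[2]^2 = 11^2 = 121
A[3]^2 = 3^2 = 9
A[4]^2 = 8^2 = 64
A[5]^2 = 4^2 = 16
A[6]^2 = 5^2 = 25
Sum = 64 + 4 + 121 + 9 + 64 + 16 + 25 = 303

303


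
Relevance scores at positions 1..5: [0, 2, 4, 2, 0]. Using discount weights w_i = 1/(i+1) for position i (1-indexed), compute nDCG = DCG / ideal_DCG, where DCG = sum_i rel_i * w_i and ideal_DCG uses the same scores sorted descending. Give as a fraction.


Position discount weights w_i = 1/(i+1) for i=1..5:
Weights = [1/2, 1/3, 1/4, 1/5, 1/6]
Actual relevance: [0, 2, 4, 2, 0]
DCG = 0/2 + 2/3 + 4/4 + 2/5 + 0/6 = 31/15
Ideal relevance (sorted desc): [4, 2, 2, 0, 0]
Ideal DCG = 4/2 + 2/3 + 2/4 + 0/5 + 0/6 = 19/6
nDCG = DCG / ideal_DCG = 31/15 / 19/6 = 62/95

62/95


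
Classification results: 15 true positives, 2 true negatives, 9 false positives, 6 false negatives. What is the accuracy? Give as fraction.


Accuracy = (TP + TN) / (TP + TN + FP + FN)
TP + TN = 15 + 2 = 17
Total = 15 + 2 + 9 + 6 = 32
Accuracy = 17 / 32 = 17/32

17/32


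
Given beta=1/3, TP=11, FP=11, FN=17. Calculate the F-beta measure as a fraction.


P = TP/(TP+FP) = 11/22 = 1/2
R = TP/(TP+FN) = 11/28 = 11/28
beta^2 = 1/3^2 = 1/9
(1 + beta^2) = 10/9
Numerator = (1+beta^2)*P*R = 55/252
Denominator = beta^2*P + R = 1/18 + 11/28 = 113/252
F_beta = 55/113

55/113


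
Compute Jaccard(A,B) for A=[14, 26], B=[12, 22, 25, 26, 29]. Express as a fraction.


A intersect B = [26]
|A intersect B| = 1
A union B = [12, 14, 22, 25, 26, 29]
|A union B| = 6
Jaccard = 1/6 = 1/6

1/6


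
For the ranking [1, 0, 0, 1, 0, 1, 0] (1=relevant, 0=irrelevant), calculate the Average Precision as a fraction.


Computing P@k for each relevant position:
Position 1: relevant, P@1 = 1/1 = 1
Position 2: not relevant
Position 3: not relevant
Position 4: relevant, P@4 = 2/4 = 1/2
Position 5: not relevant
Position 6: relevant, P@6 = 3/6 = 1/2
Position 7: not relevant
Sum of P@k = 1 + 1/2 + 1/2 = 2
AP = 2 / 3 = 2/3

2/3


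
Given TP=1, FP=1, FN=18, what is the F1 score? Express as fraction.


F1 = 2 * P * R / (P + R)
P = TP/(TP+FP) = 1/2 = 1/2
R = TP/(TP+FN) = 1/19 = 1/19
2 * P * R = 2 * 1/2 * 1/19 = 1/19
P + R = 1/2 + 1/19 = 21/38
F1 = 1/19 / 21/38 = 2/21

2/21


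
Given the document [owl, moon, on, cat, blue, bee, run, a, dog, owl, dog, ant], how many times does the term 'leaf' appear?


Document has 12 words
Scanning for 'leaf':
Term not found in document
Count = 0

0


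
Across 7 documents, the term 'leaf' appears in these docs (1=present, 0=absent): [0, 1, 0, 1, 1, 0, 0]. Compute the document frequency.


Checking each document for 'leaf':
Doc 1: absent
Doc 2: present
Doc 3: absent
Doc 4: present
Doc 5: present
Doc 6: absent
Doc 7: absent
df = sum of presences = 0 + 1 + 0 + 1 + 1 + 0 + 0 = 3

3


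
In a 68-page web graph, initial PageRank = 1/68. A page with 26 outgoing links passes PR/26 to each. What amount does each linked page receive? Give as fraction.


Initial PR = 1/68 = 1/68
Outlinks = 26
Contribution per link = PR / outlinks
= 1/68 / 26
= 1/1768

1/1768


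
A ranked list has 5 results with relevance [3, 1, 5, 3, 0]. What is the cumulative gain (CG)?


Cumulative Gain = sum of relevance scores
Position 1: rel=3, running sum=3
Position 2: rel=1, running sum=4
Position 3: rel=5, running sum=9
Position 4: rel=3, running sum=12
Position 5: rel=0, running sum=12
CG = 12

12


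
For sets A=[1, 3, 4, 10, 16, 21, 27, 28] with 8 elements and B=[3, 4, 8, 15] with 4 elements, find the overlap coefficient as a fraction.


A intersect B = [3, 4]
|A intersect B| = 2
min(|A|, |B|) = min(8, 4) = 4
Overlap = 2 / 4 = 1/2

1/2


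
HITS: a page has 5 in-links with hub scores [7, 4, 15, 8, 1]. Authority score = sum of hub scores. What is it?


Authority = sum of hub scores of in-linkers
In-link 1: hub score = 7
In-link 2: hub score = 4
In-link 3: hub score = 15
In-link 4: hub score = 8
In-link 5: hub score = 1
Authority = 7 + 4 + 15 + 8 + 1 = 35

35


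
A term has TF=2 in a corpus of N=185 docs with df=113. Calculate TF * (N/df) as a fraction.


TF * (N/df)
= 2 * (185/113)
= 2 * 185/113
= 370/113

370/113


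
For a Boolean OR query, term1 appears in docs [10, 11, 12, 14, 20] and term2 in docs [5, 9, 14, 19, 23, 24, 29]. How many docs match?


Boolean OR: find union of posting lists
term1 docs: [10, 11, 12, 14, 20]
term2 docs: [5, 9, 14, 19, 23, 24, 29]
Union: [5, 9, 10, 11, 12, 14, 19, 20, 23, 24, 29]
|union| = 11

11


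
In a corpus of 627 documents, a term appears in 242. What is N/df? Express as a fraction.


IDF ratio = N / df
= 627 / 242
= 57/22

57/22


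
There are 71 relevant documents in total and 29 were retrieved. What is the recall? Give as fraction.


Recall = retrieved_relevant / total_relevant
= 29 / 71
= 29 / (29 + 42)
= 29/71

29/71


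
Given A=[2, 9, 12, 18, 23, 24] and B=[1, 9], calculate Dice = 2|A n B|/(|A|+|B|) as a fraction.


A intersect B = [9]
|A intersect B| = 1
|A| = 6, |B| = 2
Dice = 2*1 / (6+2)
= 2 / 8 = 1/4

1/4


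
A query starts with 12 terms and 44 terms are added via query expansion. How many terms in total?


Original terms: 12
Expansion terms: 44
Total = 12 + 44 = 56

56


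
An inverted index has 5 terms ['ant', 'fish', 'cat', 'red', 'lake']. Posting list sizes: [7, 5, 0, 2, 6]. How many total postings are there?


Summing posting list sizes:
'ant': 7 postings
'fish': 5 postings
'cat': 0 postings
'red': 2 postings
'lake': 6 postings
Total = 7 + 5 + 0 + 2 + 6 = 20

20


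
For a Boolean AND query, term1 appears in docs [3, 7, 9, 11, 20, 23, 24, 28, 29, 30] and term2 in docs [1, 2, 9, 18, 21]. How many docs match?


Boolean AND: find intersection of posting lists
term1 docs: [3, 7, 9, 11, 20, 23, 24, 28, 29, 30]
term2 docs: [1, 2, 9, 18, 21]
Intersection: [9]
|intersection| = 1

1


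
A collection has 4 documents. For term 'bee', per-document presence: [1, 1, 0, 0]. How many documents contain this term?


Checking each document for 'bee':
Doc 1: present
Doc 2: present
Doc 3: absent
Doc 4: absent
df = sum of presences = 1 + 1 + 0 + 0 = 2

2


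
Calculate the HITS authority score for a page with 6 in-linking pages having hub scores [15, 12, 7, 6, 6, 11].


Authority = sum of hub scores of in-linkers
In-link 1: hub score = 15
In-link 2: hub score = 12
In-link 3: hub score = 7
In-link 4: hub score = 6
In-link 5: hub score = 6
In-link 6: hub score = 11
Authority = 15 + 12 + 7 + 6 + 6 + 11 = 57

57


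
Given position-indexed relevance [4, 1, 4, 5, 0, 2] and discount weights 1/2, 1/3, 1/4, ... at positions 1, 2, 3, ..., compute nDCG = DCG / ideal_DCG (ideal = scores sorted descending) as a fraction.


Position discount weights w_i = 1/(i+1) for i=1..6:
Weights = [1/2, 1/3, 1/4, 1/5, 1/6, 1/7]
Actual relevance: [4, 1, 4, 5, 0, 2]
DCG = 4/2 + 1/3 + 4/4 + 5/5 + 0/6 + 2/7 = 97/21
Ideal relevance (sorted desc): [5, 4, 4, 2, 1, 0]
Ideal DCG = 5/2 + 4/3 + 4/4 + 2/5 + 1/6 + 0/7 = 27/5
nDCG = DCG / ideal_DCG = 97/21 / 27/5 = 485/567

485/567


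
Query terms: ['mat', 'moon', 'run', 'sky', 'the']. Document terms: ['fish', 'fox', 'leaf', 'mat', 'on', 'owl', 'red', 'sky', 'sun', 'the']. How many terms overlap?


Query terms: ['mat', 'moon', 'run', 'sky', 'the']
Document terms: ['fish', 'fox', 'leaf', 'mat', 'on', 'owl', 'red', 'sky', 'sun', 'the']
Common terms: ['mat', 'sky', 'the']
Overlap count = 3

3


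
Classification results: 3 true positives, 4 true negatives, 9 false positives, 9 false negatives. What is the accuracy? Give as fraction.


Accuracy = (TP + TN) / (TP + TN + FP + FN)
TP + TN = 3 + 4 = 7
Total = 3 + 4 + 9 + 9 = 25
Accuracy = 7 / 25 = 7/25

7/25


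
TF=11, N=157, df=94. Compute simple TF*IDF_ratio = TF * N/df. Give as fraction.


TF * (N/df)
= 11 * (157/94)
= 11 * 157/94
= 1727/94

1727/94


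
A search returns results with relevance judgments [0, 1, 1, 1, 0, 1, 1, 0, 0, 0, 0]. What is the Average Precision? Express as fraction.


Computing P@k for each relevant position:
Position 1: not relevant
Position 2: relevant, P@2 = 1/2 = 1/2
Position 3: relevant, P@3 = 2/3 = 2/3
Position 4: relevant, P@4 = 3/4 = 3/4
Position 5: not relevant
Position 6: relevant, P@6 = 4/6 = 2/3
Position 7: relevant, P@7 = 5/7 = 5/7
Position 8: not relevant
Position 9: not relevant
Position 10: not relevant
Position 11: not relevant
Sum of P@k = 1/2 + 2/3 + 3/4 + 2/3 + 5/7 = 277/84
AP = 277/84 / 5 = 277/420

277/420


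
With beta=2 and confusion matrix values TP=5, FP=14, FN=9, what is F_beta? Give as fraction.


P = TP/(TP+FP) = 5/19 = 5/19
R = TP/(TP+FN) = 5/14 = 5/14
beta^2 = 2^2 = 4
(1 + beta^2) = 5
Numerator = (1+beta^2)*P*R = 125/266
Denominator = beta^2*P + R = 20/19 + 5/14 = 375/266
F_beta = 1/3

1/3


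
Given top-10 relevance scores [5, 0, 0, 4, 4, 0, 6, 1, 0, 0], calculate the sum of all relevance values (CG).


Cumulative Gain = sum of relevance scores
Position 1: rel=5, running sum=5
Position 2: rel=0, running sum=5
Position 3: rel=0, running sum=5
Position 4: rel=4, running sum=9
Position 5: rel=4, running sum=13
Position 6: rel=0, running sum=13
Position 7: rel=6, running sum=19
Position 8: rel=1, running sum=20
Position 9: rel=0, running sum=20
Position 10: rel=0, running sum=20
CG = 20

20


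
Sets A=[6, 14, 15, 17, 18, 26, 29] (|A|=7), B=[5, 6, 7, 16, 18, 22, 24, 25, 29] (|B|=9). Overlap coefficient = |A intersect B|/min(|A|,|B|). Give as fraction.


A intersect B = [6, 18, 29]
|A intersect B| = 3
min(|A|, |B|) = min(7, 9) = 7
Overlap = 3 / 7 = 3/7

3/7


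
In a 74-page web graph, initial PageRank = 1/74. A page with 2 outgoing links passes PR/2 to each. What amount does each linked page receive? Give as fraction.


Initial PR = 1/74 = 1/74
Outlinks = 2
Contribution per link = PR / outlinks
= 1/74 / 2
= 1/148

1/148


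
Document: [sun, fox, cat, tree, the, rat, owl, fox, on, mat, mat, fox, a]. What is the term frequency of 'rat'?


Document has 13 words
Scanning for 'rat':
Found at positions: [5]
Count = 1

1


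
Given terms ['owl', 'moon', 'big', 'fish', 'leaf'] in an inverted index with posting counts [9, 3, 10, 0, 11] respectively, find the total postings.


Summing posting list sizes:
'owl': 9 postings
'moon': 3 postings
'big': 10 postings
'fish': 0 postings
'leaf': 11 postings
Total = 9 + 3 + 10 + 0 + 11 = 33

33


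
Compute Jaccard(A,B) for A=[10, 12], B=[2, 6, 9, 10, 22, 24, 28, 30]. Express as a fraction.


A intersect B = [10]
|A intersect B| = 1
A union B = [2, 6, 9, 10, 12, 22, 24, 28, 30]
|A union B| = 9
Jaccard = 1/9 = 1/9

1/9


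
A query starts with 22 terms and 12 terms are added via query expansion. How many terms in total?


Original terms: 22
Expansion terms: 12
Total = 22 + 12 = 34

34


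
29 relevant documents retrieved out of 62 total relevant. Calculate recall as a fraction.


Recall = retrieved_relevant / total_relevant
= 29 / 62
= 29 / (29 + 33)
= 29/62

29/62


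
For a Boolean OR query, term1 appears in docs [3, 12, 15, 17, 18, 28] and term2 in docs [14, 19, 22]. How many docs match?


Boolean OR: find union of posting lists
term1 docs: [3, 12, 15, 17, 18, 28]
term2 docs: [14, 19, 22]
Union: [3, 12, 14, 15, 17, 18, 19, 22, 28]
|union| = 9

9


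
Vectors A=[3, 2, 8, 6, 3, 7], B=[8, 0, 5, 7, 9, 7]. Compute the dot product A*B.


Dot product = sum of element-wise products
A[0]*B[0] = 3*8 = 24
A[1]*B[1] = 2*0 = 0
A[2]*B[2] = 8*5 = 40
A[3]*B[3] = 6*7 = 42
A[4]*B[4] = 3*9 = 27
A[5]*B[5] = 7*7 = 49
Sum = 24 + 0 + 40 + 42 + 27 + 49 = 182

182


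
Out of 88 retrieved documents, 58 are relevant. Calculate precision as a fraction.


Precision = relevant_retrieved / total_retrieved
= 58 / 88
= 58 / (58 + 30)
= 29/44

29/44


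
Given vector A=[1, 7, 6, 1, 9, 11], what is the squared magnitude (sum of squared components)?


|A|^2 = sum of squared components
A[0]^2 = 1^2 = 1
A[1]^2 = 7^2 = 49
A[2]^2 = 6^2 = 36
A[3]^2 = 1^2 = 1
A[4]^2 = 9^2 = 81
A[5]^2 = 11^2 = 121
Sum = 1 + 49 + 36 + 1 + 81 + 121 = 289

289


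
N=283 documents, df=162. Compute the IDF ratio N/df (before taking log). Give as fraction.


IDF ratio = N / df
= 283 / 162
= 283/162

283/162


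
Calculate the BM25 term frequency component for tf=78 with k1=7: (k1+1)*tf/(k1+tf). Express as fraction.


BM25 TF component = (k1+1)*tf / (k1+tf)
k1 = 7, tf = 78
Numerator = (7+1)*78 = 624
Denominator = 7 + 78 = 85
= 624/85 = 624/85

624/85


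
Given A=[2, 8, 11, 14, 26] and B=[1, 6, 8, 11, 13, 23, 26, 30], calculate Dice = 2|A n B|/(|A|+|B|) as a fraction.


A intersect B = [8, 11, 26]
|A intersect B| = 3
|A| = 5, |B| = 8
Dice = 2*3 / (5+8)
= 6 / 13 = 6/13

6/13


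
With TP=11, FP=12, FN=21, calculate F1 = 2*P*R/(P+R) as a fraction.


F1 = 2 * P * R / (P + R)
P = TP/(TP+FP) = 11/23 = 11/23
R = TP/(TP+FN) = 11/32 = 11/32
2 * P * R = 2 * 11/23 * 11/32 = 121/368
P + R = 11/23 + 11/32 = 605/736
F1 = 121/368 / 605/736 = 2/5

2/5


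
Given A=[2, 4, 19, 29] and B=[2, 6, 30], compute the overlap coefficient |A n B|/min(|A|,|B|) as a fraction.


A intersect B = [2]
|A intersect B| = 1
min(|A|, |B|) = min(4, 3) = 3
Overlap = 1 / 3 = 1/3

1/3


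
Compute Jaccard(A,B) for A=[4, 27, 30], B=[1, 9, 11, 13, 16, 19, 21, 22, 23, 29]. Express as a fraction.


A intersect B = []
|A intersect B| = 0
A union B = [1, 4, 9, 11, 13, 16, 19, 21, 22, 23, 27, 29, 30]
|A union B| = 13
Jaccard = 0/13 = 0

0


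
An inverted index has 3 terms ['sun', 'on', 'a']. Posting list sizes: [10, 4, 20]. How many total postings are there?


Summing posting list sizes:
'sun': 10 postings
'on': 4 postings
'a': 20 postings
Total = 10 + 4 + 20 = 34

34


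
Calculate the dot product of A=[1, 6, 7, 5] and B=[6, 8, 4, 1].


Dot product = sum of element-wise products
A[0]*B[0] = 1*6 = 6
A[1]*B[1] = 6*8 = 48
A[2]*B[2] = 7*4 = 28
A[3]*B[3] = 5*1 = 5
Sum = 6 + 48 + 28 + 5 = 87

87


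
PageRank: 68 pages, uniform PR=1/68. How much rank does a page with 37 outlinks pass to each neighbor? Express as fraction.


Initial PR = 1/68 = 1/68
Outlinks = 37
Contribution per link = PR / outlinks
= 1/68 / 37
= 1/2516

1/2516


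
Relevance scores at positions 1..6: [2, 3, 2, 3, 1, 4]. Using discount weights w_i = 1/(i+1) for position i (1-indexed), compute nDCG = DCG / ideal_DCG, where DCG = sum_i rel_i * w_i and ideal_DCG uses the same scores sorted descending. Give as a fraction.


Position discount weights w_i = 1/(i+1) for i=1..6:
Weights = [1/2, 1/3, 1/4, 1/5, 1/6, 1/7]
Actual relevance: [2, 3, 2, 3, 1, 4]
DCG = 2/2 + 3/3 + 2/4 + 3/5 + 1/6 + 4/7 = 403/105
Ideal relevance (sorted desc): [4, 3, 3, 2, 2, 1]
Ideal DCG = 4/2 + 3/3 + 3/4 + 2/5 + 2/6 + 1/7 = 1943/420
nDCG = DCG / ideal_DCG = 403/105 / 1943/420 = 1612/1943

1612/1943


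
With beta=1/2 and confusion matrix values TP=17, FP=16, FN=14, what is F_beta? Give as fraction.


P = TP/(TP+FP) = 17/33 = 17/33
R = TP/(TP+FN) = 17/31 = 17/31
beta^2 = 1/2^2 = 1/4
(1 + beta^2) = 5/4
Numerator = (1+beta^2)*P*R = 1445/4092
Denominator = beta^2*P + R = 17/132 + 17/31 = 2771/4092
F_beta = 85/163

85/163


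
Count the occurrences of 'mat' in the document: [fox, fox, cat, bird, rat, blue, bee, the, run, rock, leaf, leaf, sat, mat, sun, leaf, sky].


Document has 17 words
Scanning for 'mat':
Found at positions: [13]
Count = 1

1


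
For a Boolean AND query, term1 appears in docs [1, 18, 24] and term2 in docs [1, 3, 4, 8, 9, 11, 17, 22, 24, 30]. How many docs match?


Boolean AND: find intersection of posting lists
term1 docs: [1, 18, 24]
term2 docs: [1, 3, 4, 8, 9, 11, 17, 22, 24, 30]
Intersection: [1, 24]
|intersection| = 2

2


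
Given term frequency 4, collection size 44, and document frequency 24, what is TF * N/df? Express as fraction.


TF * (N/df)
= 4 * (44/24)
= 4 * 11/6
= 22/3

22/3


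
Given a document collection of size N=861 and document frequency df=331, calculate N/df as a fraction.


IDF ratio = N / df
= 861 / 331
= 861/331

861/331
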